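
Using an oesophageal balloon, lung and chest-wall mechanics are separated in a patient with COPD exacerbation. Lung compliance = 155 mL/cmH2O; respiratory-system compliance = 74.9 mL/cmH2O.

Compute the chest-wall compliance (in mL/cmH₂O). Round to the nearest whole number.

1/Ccw = 1/Crs − 1/CL.
1/Ccw = 1/74.9 − 1/155 = 0.0069.
Ccw = 144.93 mL/cmH2O.

145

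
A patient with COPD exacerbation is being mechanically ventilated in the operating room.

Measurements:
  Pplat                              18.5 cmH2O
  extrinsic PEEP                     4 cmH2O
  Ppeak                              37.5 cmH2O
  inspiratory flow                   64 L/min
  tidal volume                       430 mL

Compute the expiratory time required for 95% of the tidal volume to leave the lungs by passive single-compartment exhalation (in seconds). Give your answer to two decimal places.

1.58

Flow: 64 L/min ÷ 60 = 1.0667 L/s.
R = (PIP − Pplat)/V̇ = (37.5 − 18.5) / 1.0667 = 19.0/1.0667 = 17.812 cmH2O·s/L.
C = Vt/(Pplat − PEEP) = 430.0 / (18.5 − 4) = 430.0/14.5 = 29.655 mL/cmH2O.
τ = R × C = 17.812 × 0.02966 L/cmH2O = 0.5283 s.
t = −τ·ln(1 − 0.95) = −0.5283·ln(0.05) = 1.583 s.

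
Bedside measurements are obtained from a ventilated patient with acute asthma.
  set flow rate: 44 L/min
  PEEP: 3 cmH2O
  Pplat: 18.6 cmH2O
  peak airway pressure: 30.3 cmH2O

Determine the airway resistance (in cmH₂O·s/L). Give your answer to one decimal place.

Flow: 44 L/min ÷ 60 = 0.7333 L/s.
Raw = (PIP − Pplat) / flow = (30.3 − 18.6) / 0.7333 = 11.7 / 0.7333 = 15.955 cmH2O·s/L.

16.0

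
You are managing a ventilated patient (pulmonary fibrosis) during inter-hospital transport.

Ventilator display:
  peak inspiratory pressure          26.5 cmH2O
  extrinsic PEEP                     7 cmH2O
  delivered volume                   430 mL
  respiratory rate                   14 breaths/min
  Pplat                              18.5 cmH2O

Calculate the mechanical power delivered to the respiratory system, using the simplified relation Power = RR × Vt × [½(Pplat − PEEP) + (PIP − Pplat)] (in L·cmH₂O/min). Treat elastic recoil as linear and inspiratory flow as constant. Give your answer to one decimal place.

Per-breath work = Vt × [½(Pplat−PEEP) + (PIP−Pplat)] = 0.430 × [0.5×11.5 + 8.0] = 0.430 × 13.75 = 5.913 L·cmH2O.
Power = 14 × 5.913 = 82.782 L·cmH2O/min.

82.8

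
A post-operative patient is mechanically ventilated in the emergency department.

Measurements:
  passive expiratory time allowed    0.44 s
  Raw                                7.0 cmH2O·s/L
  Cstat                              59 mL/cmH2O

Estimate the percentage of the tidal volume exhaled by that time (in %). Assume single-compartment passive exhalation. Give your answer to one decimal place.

τ = R × C = 7.0 × 59 mL/cmH2O = 7.0 × 0.059 L/cmH2O = 0.413 s.
Passive exhalation: V(t)/V₀ = e^(−t/τ) = e^(−0.44/0.413) = 0.3446.
Fraction exhaled = 1 − 0.3446 = 0.6554 → 65.54%.

65.5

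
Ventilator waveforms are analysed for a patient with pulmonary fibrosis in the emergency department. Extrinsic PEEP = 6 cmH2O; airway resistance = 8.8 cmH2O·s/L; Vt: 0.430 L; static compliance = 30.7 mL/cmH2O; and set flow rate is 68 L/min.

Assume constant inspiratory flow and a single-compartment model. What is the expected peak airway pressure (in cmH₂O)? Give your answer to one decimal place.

Flow: 68 L/min ÷ 60 = 1.1333 L/s.
Equation of motion (constant flow): PIP = Vt/C + R·V̇ + PEEP.
PIP = 430/30.7 + 8.8×1.1333 + 6 = 14.007 + 9.973 + 6 = 29.98 cmH2O.

30.0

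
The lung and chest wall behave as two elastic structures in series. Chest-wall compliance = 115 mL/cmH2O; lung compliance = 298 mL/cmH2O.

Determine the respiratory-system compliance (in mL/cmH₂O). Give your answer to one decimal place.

Lung and chest wall are elastances in series: 1/Crs = 1/CL + 1/Ccw.
1/Crs = 1/298 + 1/115 = 0.01205.
Crs = 82.988 mL/cmH2O.

83.0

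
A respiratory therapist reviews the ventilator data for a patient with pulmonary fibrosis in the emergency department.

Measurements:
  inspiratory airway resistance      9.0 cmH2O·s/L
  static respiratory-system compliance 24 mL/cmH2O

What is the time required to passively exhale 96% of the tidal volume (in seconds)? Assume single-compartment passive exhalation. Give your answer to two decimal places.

τ = R × C = 9.0 × 24 mL/cmH2O = 9.0 × 0.024 L/cmH2O = 0.216 s.
Exhaled fraction f = 1 − e^(−t/τ) → t = −τ·ln(1 − f) = −0.216·ln(0.04) = 0.6953 s.

0.70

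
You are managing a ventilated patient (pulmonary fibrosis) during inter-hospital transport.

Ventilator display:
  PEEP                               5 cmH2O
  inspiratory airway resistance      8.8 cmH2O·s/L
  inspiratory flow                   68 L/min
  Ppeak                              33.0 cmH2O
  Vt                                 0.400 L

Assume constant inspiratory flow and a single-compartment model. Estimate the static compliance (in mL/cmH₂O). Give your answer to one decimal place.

22.2

Flow: 68 L/min ÷ 60 = 1.1333 L/s.
Equation of motion (constant flow): PIP = Vt/C + R·V̇ + PEEP.
Vt/C = PIP − R·V̇ − PEEP = 33.0 − 8.8×1.1333 − 5 = 33.0 − 9.973 − 5 = 18.027 cmH2O.
C = Vt / 18.027 = 400 / 18.027 = 22.189 mL/cmH2O.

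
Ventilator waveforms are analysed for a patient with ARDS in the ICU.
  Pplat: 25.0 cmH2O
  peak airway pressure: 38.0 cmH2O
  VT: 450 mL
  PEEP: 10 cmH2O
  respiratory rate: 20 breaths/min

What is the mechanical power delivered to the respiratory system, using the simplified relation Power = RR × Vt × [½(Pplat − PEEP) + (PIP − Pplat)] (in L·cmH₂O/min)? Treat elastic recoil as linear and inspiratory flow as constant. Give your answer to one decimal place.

Per-breath work = Vt × [½(Pplat−PEEP) + (PIP−Pplat)] = 0.450 × [0.5×15.0 + 13.0] = 0.450 × 20.5 = 9.225 L·cmH2O.
Power = 20 × 9.225 = 184.5 L·cmH2O/min.

184.5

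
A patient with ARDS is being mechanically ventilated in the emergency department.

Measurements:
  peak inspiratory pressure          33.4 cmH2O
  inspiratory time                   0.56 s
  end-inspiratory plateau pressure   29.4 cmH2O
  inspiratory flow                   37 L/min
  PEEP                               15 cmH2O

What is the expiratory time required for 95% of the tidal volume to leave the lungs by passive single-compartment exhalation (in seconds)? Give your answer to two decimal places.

0.47

Flow: 37 L/min ÷ 60 = 0.6167 L/s.
Vt = flow × Ti = 0.6167 L/s × 0.56 s × 1000 mL/L = 345.35 mL.
R = (PIP − Pplat)/V̇ = (33.4 − 29.4) / 0.6167 = 4.0/0.6167 = 6.486 cmH2O·s/L.
C = Vt/(Pplat − PEEP) = 345.35 / (29.4 − 15) = 345.35/14.4 = 23.983 mL/cmH2O.
τ = R × C = 6.486 × 0.02398 L/cmH2O = 0.1555 s.
t = −τ·ln(1 − 0.95) = −0.1555·ln(0.05) = 0.4658 s.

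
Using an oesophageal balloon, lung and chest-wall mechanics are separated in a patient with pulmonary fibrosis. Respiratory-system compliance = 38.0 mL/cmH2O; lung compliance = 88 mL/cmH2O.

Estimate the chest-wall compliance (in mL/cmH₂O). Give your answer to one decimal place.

66.9

1/Ccw = 1/Crs − 1/CL.
1/Ccw = 1/38.0 − 1/88 = 0.01495.
Ccw = 66.89 mL/cmH2O.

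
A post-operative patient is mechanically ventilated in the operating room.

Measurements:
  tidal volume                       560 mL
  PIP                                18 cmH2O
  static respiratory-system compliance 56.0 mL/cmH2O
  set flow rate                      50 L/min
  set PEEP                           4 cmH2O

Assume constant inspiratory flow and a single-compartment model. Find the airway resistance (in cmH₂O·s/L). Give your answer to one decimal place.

4.8

Flow: 50 L/min ÷ 60 = 0.8333 L/s.
Equation of motion (constant flow): PIP = Vt/C + R·V̇ + PEEP.
R·V̇ = PIP − Vt/C − PEEP = 18 − 560/56.0 − 4 = 18 − 10.0 − 4 = 4.0 cmH2O.
R = 4.0 / 0.8333 = 4.8 cmH2O·s/L.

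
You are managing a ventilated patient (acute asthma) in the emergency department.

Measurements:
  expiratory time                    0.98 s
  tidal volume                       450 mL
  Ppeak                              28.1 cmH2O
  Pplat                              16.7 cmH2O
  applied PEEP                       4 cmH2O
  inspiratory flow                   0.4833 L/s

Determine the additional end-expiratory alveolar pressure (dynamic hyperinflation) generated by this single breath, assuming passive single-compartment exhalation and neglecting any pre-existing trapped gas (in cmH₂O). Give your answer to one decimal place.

3.9

R = (PIP − Pplat)/V̇ = (28.1 − 16.7) / 0.4833 = 11.4/0.4833 = 23.588 cmH2O·s/L.
C = Vt/(Pplat − PEEP) = 450.0 / (16.7 − 4) = 450.0/12.7 = 35.433 mL/cmH2O.
τ = R × C = 23.588 × 0.03543 L/cmH2O = 0.8357 s.
Fraction remaining = e^(−Te/τ) = e^(−0.98/0.8357) = 0.3095; trapped volume = 450.0 × 0.3095 = 139.28 mL.
Additional alveolar pressure from trapping ≈ V_trapped / C = 139.28 / 35.433 = 3.931 cmH2O.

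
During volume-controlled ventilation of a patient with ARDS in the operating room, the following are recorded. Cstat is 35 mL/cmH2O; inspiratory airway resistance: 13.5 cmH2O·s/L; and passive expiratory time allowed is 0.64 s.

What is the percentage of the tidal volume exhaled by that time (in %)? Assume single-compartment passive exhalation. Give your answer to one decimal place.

74.2

τ = R × C = 13.5 × 35 mL/cmH2O = 13.5 × 0.035 L/cmH2O = 0.4725 s.
Passive exhalation: V(t)/V₀ = e^(−t/τ) = e^(−0.64/0.4725) = 0.2581.
Fraction exhaled = 1 − 0.2581 = 0.7419 → 74.19%.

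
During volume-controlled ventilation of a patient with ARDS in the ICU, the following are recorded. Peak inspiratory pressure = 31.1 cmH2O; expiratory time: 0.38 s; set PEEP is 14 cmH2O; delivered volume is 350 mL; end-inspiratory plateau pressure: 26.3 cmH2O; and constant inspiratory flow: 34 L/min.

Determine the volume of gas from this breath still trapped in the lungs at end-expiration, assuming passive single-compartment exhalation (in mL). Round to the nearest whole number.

72

Flow: 34 L/min ÷ 60 = 0.5667 L/s.
R = (PIP − Pplat)/V̇ = (31.1 − 26.3) / 0.5667 = 4.8/0.5667 = 8.47 cmH2O·s/L.
C = Vt/(Pplat − PEEP) = 350.0 / (26.3 − 14) = 350.0/12.3 = 28.455 mL/cmH2O.
τ = R × C = 8.47 × 0.02846 L/cmH2O = 0.2411 s.
Fraction remaining = e^(−Te/τ) = e^(−0.38/0.2411) = 0.2068.
Trapped volume = 350.0 × 0.2068 = 72.38 mL.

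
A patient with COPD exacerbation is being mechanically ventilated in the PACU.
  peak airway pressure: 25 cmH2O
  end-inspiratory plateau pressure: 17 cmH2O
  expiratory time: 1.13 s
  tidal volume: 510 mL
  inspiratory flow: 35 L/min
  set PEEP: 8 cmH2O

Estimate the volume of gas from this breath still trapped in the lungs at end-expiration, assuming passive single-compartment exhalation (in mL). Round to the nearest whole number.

Flow: 35 L/min ÷ 60 = 0.5833 L/s.
R = (PIP − Pplat)/V̇ = (25 − 17) / 0.5833 = 8.0/0.5833 = 13.715 cmH2O·s/L.
C = Vt/(Pplat − PEEP) = 510.0 / (17 − 8) = 510.0/9.0 = 56.667 mL/cmH2O.
τ = R × C = 13.715 × 0.05667 L/cmH2O = 0.7772 s.
Fraction remaining = e^(−Te/τ) = e^(−1.13/0.7772) = 0.2336.
Trapped volume = 510.0 × 0.2336 = 119.14 mL.

119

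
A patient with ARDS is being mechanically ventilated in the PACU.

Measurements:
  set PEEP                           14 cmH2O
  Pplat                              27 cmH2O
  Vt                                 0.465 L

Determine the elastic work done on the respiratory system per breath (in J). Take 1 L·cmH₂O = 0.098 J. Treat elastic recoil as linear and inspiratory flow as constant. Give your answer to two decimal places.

0.30

Elastic work ≈ ½ × (Pplat − PEEP) × Vt = 0.5 × (27 − 14) × 0.465 L = 0.5 × 13.0 × 0.465 = 3.023 L·cmH2O.
× 0.098 J/(L·cmH2O) → 0.2963 J.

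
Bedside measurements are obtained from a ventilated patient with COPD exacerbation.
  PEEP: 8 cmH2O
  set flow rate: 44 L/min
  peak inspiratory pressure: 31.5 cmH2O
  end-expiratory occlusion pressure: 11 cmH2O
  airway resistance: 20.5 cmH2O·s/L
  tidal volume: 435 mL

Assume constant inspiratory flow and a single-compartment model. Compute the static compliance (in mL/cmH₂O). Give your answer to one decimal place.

Flow: 44 L/min ÷ 60 = 0.7333 L/s.
Total PEEP = 11 cmH2O (set 8 + intrinsic 3); this is the baseline alveolar pressure.
Equation of motion (constant flow): PIP = Vt/C + R·V̇ + PEEP.
Vt/C = PIP − R·V̇ − PEEP = 31.5 − 20.5×0.7333 − 11 = 31.5 − 15.033 − 11 = 5.467 cmH2O.
C = Vt / 5.467 = 435 / 5.467 = 79.568 mL/cmH2O.

79.6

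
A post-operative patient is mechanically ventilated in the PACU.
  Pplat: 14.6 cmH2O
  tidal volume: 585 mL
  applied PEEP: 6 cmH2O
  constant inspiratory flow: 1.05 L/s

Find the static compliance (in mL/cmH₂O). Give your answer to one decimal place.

Cstat = Vt / (Pplat − PEEP) = 585 / (14.6 − 6) = 585 / 8.6 = 68.023 mL/cmH2O.

68.0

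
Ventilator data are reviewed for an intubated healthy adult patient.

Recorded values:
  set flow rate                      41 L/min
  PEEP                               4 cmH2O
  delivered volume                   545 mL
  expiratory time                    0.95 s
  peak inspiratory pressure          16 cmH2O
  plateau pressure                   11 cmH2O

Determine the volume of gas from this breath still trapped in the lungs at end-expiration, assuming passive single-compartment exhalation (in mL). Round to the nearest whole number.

Flow: 41 L/min ÷ 60 = 0.6833 L/s.
R = (PIP − Pplat)/V̇ = (16 − 11) / 0.6833 = 5.0/0.6833 = 7.317 cmH2O·s/L.
C = Vt/(Pplat − PEEP) = 545.0 / (11 − 4) = 545.0/7.0 = 77.857 mL/cmH2O.
τ = R × C = 7.317 × 0.07786 L/cmH2O = 0.5697 s.
Fraction remaining = e^(−Te/τ) = e^(−0.95/0.5697) = 0.1887.
Trapped volume = 545.0 × 0.1887 = 102.84 mL.

103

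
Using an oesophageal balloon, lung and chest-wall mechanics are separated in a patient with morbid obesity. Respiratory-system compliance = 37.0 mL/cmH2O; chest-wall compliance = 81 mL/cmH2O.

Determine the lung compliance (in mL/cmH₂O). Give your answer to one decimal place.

68.1

1/CL = 1/Crs − 1/Ccw.
1/CL = 1/37.0 − 1/81 = 0.01468.
CL = 68.12 mL/cmH2O.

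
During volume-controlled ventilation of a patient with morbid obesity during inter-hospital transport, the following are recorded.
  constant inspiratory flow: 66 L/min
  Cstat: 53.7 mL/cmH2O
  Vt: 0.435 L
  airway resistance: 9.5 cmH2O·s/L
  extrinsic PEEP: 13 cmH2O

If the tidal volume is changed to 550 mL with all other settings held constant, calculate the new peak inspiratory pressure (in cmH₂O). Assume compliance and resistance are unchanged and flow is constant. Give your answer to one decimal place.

33.7

Flow: 66 L/min ÷ 60 = 1.1 L/s.
PIP = Vt/C + R·V̇ + PEEP (constant-flow equation of motion).
Only the elastic term changes: ΔPIP = ΔVt / C = (550 − 435) / 53.7 = 2.142 cmH2O.
Original PIP = 435/53.7 + 9.5×1.1 + 13 = 31.551 cmH2O; new PIP = 31.551 + (2.142) = 33.693 cmH2O.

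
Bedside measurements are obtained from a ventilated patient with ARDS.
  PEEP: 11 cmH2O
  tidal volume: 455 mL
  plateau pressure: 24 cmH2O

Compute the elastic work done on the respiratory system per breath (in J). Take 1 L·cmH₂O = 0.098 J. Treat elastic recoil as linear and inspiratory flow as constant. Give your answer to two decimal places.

0.29

Elastic work ≈ ½ × (Pplat − PEEP) × Vt = 0.5 × (24 − 11) × 0.455 L = 0.5 × 13.0 × 0.455 = 2.958 L·cmH2O.
× 0.098 J/(L·cmH2O) → 0.2899 J.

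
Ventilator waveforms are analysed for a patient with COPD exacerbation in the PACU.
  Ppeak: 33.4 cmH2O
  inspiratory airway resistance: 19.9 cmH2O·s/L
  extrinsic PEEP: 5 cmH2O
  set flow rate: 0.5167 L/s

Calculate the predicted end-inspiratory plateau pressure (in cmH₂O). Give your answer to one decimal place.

Pplat = PIP − Raw × flow = 33.4 − 19.9 × 0.5167 = 33.4 − 10.282 = 23.118 cmH2O.

23.1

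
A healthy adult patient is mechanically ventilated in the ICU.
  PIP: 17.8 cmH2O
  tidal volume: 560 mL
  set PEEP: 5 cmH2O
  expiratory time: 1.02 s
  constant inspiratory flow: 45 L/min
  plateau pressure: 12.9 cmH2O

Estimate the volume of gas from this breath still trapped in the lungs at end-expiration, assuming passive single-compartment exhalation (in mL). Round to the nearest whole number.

Flow: 45 L/min ÷ 60 = 0.75 L/s.
R = (PIP − Pplat)/V̇ = (17.8 − 12.9) / 0.75 = 4.9/0.75 = 6.533 cmH2O·s/L.
C = Vt/(Pplat − PEEP) = 560.0 / (12.9 − 5) = 560.0/7.9 = 70.886 mL/cmH2O.
τ = R × C = 6.533 × 0.07089 L/cmH2O = 0.4631 s.
Fraction remaining = e^(−Te/τ) = e^(−1.02/0.4631) = 0.1105.
Trapped volume = 560.0 × 0.1105 = 61.88 mL.

62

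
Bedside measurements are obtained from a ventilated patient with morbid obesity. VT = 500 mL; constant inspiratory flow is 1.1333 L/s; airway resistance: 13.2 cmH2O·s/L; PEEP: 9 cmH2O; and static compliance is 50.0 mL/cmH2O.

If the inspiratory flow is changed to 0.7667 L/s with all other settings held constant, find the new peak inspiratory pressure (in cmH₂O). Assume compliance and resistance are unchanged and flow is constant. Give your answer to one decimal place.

29.1

PIP = Vt/C + R·V̇ + PEEP (constant-flow equation of motion).
Only the resistive term changes: ΔPIP = R × ΔV̇ = 13.2 × (0.7667 − 1.1333) = 13.2 × -0.3666 = -4.839 cmH2O.
Original PIP = 500/50.0 + 13.2×1.1333 + 9 = 33.96 cmH2O; new PIP = 33.96 + (-4.839) = 29.121 cmH2O.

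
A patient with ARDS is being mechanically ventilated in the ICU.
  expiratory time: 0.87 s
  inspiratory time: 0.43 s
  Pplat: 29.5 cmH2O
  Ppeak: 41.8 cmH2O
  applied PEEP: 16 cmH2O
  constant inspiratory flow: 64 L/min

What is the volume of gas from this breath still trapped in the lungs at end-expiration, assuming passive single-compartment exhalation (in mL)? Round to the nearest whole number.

Flow: 64 L/min ÷ 60 = 1.0667 L/s.
Vt = flow × Ti = 1.0667 L/s × 0.43 s × 1000 mL/L = 458.68 mL.
R = (PIP − Pplat)/V̇ = (41.8 − 29.5) / 1.0667 = 12.3/1.0667 = 11.531 cmH2O·s/L.
C = Vt/(Pplat − PEEP) = 458.68 / (29.5 − 16) = 458.68/13.5 = 33.976 mL/cmH2O.
τ = R × C = 11.531 × 0.03398 L/cmH2O = 0.3918 s.
Fraction remaining = e^(−Te/τ) = e^(−0.87/0.3918) = 0.1086.
Trapped volume = 458.68 × 0.1086 = 49.813 mL.

50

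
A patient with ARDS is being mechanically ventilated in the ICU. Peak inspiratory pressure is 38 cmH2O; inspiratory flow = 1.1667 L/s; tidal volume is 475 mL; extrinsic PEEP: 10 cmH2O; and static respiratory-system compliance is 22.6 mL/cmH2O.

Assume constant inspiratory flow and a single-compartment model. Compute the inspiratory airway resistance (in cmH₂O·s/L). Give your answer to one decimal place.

6.0

Equation of motion (constant flow): PIP = Vt/C + R·V̇ + PEEP.
R·V̇ = PIP − Vt/C − PEEP = 38 − 475/22.6 − 10 = 38 − 21.018 − 10 = 6.982 cmH2O.
R = 6.982 / 1.1667 = 5.984 cmH2O·s/L.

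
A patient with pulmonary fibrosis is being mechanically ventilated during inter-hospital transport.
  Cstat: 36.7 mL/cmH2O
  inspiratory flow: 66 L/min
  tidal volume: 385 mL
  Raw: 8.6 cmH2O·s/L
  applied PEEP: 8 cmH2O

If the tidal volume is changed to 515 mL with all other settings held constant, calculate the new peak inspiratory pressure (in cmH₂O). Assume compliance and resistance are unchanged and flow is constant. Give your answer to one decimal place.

31.5

Flow: 66 L/min ÷ 60 = 1.1 L/s.
PIP = Vt/C + R·V̇ + PEEP (constant-flow equation of motion).
Only the elastic term changes: ΔPIP = ΔVt / C = (515 − 385) / 36.7 = 3.542 cmH2O.
Original PIP = 385/36.7 + 8.6×1.1 + 8 = 27.95 cmH2O; new PIP = 27.95 + (3.542) = 31.492 cmH2O.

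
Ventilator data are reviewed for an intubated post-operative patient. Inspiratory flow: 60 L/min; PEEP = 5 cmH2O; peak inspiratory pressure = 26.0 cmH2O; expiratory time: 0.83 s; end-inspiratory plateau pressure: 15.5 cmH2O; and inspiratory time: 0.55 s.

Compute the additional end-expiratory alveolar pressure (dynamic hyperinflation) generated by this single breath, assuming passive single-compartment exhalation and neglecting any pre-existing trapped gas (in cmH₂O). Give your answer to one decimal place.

2.3

Flow: 60 L/min ÷ 60 = 1 L/s.
Vt = flow × Ti = 1 L/s × 0.55 s × 1000 mL/L = 550.0 mL.
R = (PIP − Pplat)/V̇ = (26.0 − 15.5) / 1 = 10.5/1 = 10.5 cmH2O·s/L.
C = Vt/(Pplat − PEEP) = 550.0 / (15.5 − 5) = 550.0/10.5 = 52.381 mL/cmH2O.
τ = R × C = 10.5 × 0.05238 L/cmH2O = 0.55 s.
Fraction remaining = e^(−Te/τ) = e^(−0.83/0.55) = 0.2211; trapped volume = 550.0 × 0.2211 = 121.61 mL.
Additional alveolar pressure from trapping ≈ V_trapped / C = 121.61 / 52.381 = 2.322 cmH2O.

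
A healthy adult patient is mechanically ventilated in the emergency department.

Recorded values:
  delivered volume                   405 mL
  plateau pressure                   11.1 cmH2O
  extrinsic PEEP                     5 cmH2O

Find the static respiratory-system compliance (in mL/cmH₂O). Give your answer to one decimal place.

Cstat = Vt / (Pplat − PEEP) = 405 / (11.1 − 5) = 405 / 6.1 = 66.393 mL/cmH2O.

66.4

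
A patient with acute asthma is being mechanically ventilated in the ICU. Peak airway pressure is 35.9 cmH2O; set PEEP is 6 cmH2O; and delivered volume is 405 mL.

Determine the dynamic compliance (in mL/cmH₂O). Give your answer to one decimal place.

Dynamic compliance = Vt / (PIP − PEEP) = 405 / (35.9 − 6) = 405 / 29.9 = 13.545 mL/cmH2O.

13.5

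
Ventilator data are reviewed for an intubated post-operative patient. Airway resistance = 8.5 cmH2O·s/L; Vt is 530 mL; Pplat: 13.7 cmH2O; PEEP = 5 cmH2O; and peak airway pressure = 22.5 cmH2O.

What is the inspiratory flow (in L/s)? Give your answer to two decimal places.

flow = (PIP − Pplat) / Raw = 8.8 / 8.5 = 1.035 L/s.

1.04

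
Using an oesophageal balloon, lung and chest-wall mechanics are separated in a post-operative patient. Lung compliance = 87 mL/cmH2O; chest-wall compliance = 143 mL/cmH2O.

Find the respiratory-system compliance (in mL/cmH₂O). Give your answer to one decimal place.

Lung and chest wall are elastances in series: 1/Crs = 1/CL + 1/Ccw.
1/Crs = 1/87 + 1/143 = 0.01849.
Crs = 54.083 mL/cmH2O.

54.1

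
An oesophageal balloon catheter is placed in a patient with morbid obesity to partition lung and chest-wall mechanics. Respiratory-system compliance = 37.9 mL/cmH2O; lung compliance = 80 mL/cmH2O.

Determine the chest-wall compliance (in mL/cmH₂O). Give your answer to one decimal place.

1/Ccw = 1/Crs − 1/CL.
1/Ccw = 1/37.9 − 1/80 = 0.01389.
Ccw = 71.994 mL/cmH2O.

72.0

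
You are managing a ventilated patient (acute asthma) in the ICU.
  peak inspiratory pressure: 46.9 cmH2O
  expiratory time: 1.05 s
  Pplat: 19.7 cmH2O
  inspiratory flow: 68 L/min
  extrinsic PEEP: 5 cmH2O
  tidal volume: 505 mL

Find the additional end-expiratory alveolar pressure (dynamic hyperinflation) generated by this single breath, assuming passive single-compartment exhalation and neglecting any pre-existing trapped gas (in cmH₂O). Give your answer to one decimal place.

4.1

Flow: 68 L/min ÷ 60 = 1.1333 L/s.
R = (PIP − Pplat)/V̇ = (46.9 − 19.7) / 1.1333 = 27.2/1.1333 = 24.001 cmH2O·s/L.
C = Vt/(Pplat − PEEP) = 505.0 / (19.7 − 5) = 505.0/14.7 = 34.354 mL/cmH2O.
τ = R × C = 24.001 × 0.03435 L/cmH2O = 0.8244 s.
Fraction remaining = e^(−Te/τ) = e^(−1.05/0.8244) = 0.2798; trapped volume = 505.0 × 0.2798 = 141.3 mL.
Additional alveolar pressure from trapping ≈ V_trapped / C = 141.3 / 34.354 = 4.113 cmH2O.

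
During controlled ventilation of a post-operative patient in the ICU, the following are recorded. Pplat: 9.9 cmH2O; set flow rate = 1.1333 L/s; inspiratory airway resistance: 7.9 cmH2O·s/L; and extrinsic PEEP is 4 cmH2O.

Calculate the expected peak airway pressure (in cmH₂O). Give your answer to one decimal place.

PIP = Pplat + Raw × flow = 9.9 + 7.9 × 1.1333 = 9.9 + 8.953 = 18.853 cmH2O.

18.9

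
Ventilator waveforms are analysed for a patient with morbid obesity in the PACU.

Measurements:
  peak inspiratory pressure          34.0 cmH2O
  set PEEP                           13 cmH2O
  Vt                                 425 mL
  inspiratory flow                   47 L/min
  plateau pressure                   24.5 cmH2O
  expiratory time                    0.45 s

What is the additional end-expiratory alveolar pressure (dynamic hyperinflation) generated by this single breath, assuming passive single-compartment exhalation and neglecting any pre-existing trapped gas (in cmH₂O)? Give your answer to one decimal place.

Flow: 47 L/min ÷ 60 = 0.7833 L/s.
R = (PIP − Pplat)/V̇ = (34.0 − 24.5) / 0.7833 = 9.5/0.7833 = 12.128 cmH2O·s/L.
C = Vt/(Pplat − PEEP) = 425.0 / (24.5 − 13) = 425.0/11.5 = 36.957 mL/cmH2O.
τ = R × C = 12.128 × 0.03696 L/cmH2O = 0.4483 s.
Fraction remaining = e^(−Te/τ) = e^(−0.45/0.4483) = 0.3665; trapped volume = 425.0 × 0.3665 = 155.76 mL.
Additional alveolar pressure from trapping ≈ V_trapped / C = 155.76 / 36.957 = 4.215 cmH2O.

4.2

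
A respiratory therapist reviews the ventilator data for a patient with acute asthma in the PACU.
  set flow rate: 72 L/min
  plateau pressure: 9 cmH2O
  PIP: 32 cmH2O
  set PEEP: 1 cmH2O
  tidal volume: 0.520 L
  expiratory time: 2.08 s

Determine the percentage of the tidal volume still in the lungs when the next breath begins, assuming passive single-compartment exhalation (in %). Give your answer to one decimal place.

Flow: 72 L/min ÷ 60 = 1.2 L/s.
R = (PIP − Pplat)/V̇ = (32 − 9) / 1.2 = 23.0/1.2 = 19.167 cmH2O·s/L.
C = Vt/(Pplat − PEEP) = 520.0 / (9 − 1) = 520.0/8.0 = 65.0 mL/cmH2O.
τ = R × C = 19.167 × 0.065 L/cmH2O = 1.246 s.
Fraction remaining at end-expiration = e^(−Te/τ) = e^(−2.08/1.246) = 0.1884 → 18.84%.

18.8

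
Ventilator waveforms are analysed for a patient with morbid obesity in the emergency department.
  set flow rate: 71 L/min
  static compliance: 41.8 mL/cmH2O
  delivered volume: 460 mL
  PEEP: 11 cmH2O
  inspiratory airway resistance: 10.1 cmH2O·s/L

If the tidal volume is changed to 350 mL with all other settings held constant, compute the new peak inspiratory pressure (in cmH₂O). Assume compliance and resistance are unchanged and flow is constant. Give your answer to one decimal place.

31.3

Flow: 71 L/min ÷ 60 = 1.1833 L/s.
PIP = Vt/C + R·V̇ + PEEP (constant-flow equation of motion).
Only the elastic term changes: ΔPIP = ΔVt / C = (350 − 460) / 41.8 = -2.632 cmH2O.
Original PIP = 460/41.8 + 10.1×1.1833 + 11 = 33.956 cmH2O; new PIP = 33.956 + (-2.632) = 31.324 cmH2O.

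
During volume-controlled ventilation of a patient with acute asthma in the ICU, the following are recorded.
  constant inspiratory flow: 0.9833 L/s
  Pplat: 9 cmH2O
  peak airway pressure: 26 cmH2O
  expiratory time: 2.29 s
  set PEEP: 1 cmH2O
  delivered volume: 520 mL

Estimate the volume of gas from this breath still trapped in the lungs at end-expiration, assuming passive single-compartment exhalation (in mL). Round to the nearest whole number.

68

R = (PIP − Pplat)/V̇ = (26 − 9) / 0.9833 = 17.0/0.9833 = 17.289 cmH2O·s/L.
C = Vt/(Pplat − PEEP) = 520.0 / (9 − 1) = 520.0/8.0 = 65.0 mL/cmH2O.
τ = R × C = 17.289 × 0.065 L/cmH2O = 1.124 s.
Fraction remaining = e^(−Te/τ) = e^(−2.29/1.124) = 0.1304.
Trapped volume = 520.0 × 0.1304 = 67.808 mL.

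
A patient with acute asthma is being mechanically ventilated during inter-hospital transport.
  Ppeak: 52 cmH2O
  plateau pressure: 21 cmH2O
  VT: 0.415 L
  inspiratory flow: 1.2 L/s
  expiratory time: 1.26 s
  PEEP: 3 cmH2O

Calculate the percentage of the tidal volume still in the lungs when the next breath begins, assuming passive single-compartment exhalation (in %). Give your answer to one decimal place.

12.1

R = (PIP − Pplat)/V̇ = (52 − 21) / 1.2 = 31.0/1.2 = 25.833 cmH2O·s/L.
C = Vt/(Pplat − PEEP) = 415.0 / (21 − 3) = 415.0/18.0 = 23.056 mL/cmH2O.
τ = R × C = 25.833 × 0.02306 L/cmH2O = 0.5957 s.
Fraction remaining at end-expiration = e^(−Te/τ) = e^(−1.26/0.5957) = 0.1206 → 12.06%.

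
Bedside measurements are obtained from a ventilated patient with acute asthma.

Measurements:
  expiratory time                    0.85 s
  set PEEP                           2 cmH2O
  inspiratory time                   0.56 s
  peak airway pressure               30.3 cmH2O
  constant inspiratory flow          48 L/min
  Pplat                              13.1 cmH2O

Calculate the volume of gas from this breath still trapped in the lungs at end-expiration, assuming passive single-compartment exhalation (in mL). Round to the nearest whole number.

168

Flow: 48 L/min ÷ 60 = 0.8 L/s.
Vt = flow × Ti = 0.8 L/s × 0.56 s × 1000 mL/L = 448.0 mL.
R = (PIP − Pplat)/V̇ = (30.3 − 13.1) / 0.8 = 17.2/0.8 = 21.5 cmH2O·s/L.
C = Vt/(Pplat − PEEP) = 448.0 / (13.1 − 2) = 448.0/11.1 = 40.36 mL/cmH2O.
τ = R × C = 21.5 × 0.04036 L/cmH2O = 0.8677 s.
Fraction remaining = e^(−Te/τ) = e^(−0.85/0.8677) = 0.3755.
Trapped volume = 448.0 × 0.3755 = 168.22 mL.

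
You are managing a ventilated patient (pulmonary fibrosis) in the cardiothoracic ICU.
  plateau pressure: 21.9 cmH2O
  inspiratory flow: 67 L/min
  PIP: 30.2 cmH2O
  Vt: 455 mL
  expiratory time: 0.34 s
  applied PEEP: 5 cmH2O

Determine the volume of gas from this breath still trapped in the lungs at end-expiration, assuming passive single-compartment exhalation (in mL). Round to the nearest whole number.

83

Flow: 67 L/min ÷ 60 = 1.1167 L/s.
R = (PIP − Pplat)/V̇ = (30.2 − 21.9) / 1.1167 = 8.3/1.1167 = 7.433 cmH2O·s/L.
C = Vt/(Pplat − PEEP) = 455.0 / (21.9 − 5) = 455.0/16.9 = 26.923 mL/cmH2O.
τ = R × C = 7.433 × 0.02692 L/cmH2O = 0.2001 s.
Fraction remaining = e^(−Te/τ) = e^(−0.34/0.2001) = 0.1828.
Trapped volume = 455.0 × 0.1828 = 83.174 mL.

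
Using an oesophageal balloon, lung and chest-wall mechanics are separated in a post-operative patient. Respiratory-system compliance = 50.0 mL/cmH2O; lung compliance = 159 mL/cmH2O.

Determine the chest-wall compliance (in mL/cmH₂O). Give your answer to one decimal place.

72.9

1/Ccw = 1/Crs − 1/CL.
1/Ccw = 1/50.0 − 1/159 = 0.01371.
Ccw = 72.939 mL/cmH2O.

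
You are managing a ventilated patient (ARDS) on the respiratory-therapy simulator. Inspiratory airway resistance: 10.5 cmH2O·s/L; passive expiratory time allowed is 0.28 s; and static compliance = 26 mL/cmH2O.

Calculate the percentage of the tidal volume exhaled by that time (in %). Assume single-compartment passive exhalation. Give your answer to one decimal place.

64.1

τ = R × C = 10.5 × 26 mL/cmH2O = 10.5 × 0.026 L/cmH2O = 0.273 s.
Passive exhalation: V(t)/V₀ = e^(−t/τ) = e^(−0.28/0.273) = 0.3586.
Fraction exhaled = 1 − 0.3586 = 0.6414 → 64.14%.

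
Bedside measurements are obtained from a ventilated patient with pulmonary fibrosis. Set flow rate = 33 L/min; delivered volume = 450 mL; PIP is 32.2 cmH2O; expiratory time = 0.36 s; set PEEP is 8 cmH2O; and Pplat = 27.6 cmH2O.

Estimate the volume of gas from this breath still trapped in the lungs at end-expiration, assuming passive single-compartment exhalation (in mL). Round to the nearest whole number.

69

Flow: 33 L/min ÷ 60 = 0.55 L/s.
R = (PIP − Pplat)/V̇ = (32.2 − 27.6) / 0.55 = 4.6/0.55 = 8.364 cmH2O·s/L.
C = Vt/(Pplat − PEEP) = 450.0 / (27.6 − 8) = 450.0/19.6 = 22.959 mL/cmH2O.
τ = R × C = 8.364 × 0.02296 L/cmH2O = 0.192 s.
Fraction remaining = e^(−Te/τ) = e^(−0.36/0.192) = 0.1534.
Trapped volume = 450.0 × 0.1534 = 69.03 mL.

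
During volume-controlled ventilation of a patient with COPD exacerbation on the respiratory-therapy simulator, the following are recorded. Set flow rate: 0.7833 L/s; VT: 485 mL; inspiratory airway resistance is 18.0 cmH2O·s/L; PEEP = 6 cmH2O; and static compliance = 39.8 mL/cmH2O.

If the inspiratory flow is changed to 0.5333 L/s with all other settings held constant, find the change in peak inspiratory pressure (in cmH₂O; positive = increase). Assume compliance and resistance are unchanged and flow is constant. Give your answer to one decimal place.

PIP = Vt/C + R·V̇ + PEEP (constant-flow equation of motion).
Only the resistive term changes: ΔPIP = R × ΔV̇ = 18.0 × (0.5333 − 0.7833) = 18.0 × -0.25 = -4.5 cmH2O.

-4.5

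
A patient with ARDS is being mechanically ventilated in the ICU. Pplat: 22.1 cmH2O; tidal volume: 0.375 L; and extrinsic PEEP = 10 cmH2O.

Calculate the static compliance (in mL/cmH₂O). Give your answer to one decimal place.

31.0

Cstat = Vt / (Pplat − PEEP) = 375 / (22.1 − 10) = 375 / 12.1 = 30.992 mL/cmH2O.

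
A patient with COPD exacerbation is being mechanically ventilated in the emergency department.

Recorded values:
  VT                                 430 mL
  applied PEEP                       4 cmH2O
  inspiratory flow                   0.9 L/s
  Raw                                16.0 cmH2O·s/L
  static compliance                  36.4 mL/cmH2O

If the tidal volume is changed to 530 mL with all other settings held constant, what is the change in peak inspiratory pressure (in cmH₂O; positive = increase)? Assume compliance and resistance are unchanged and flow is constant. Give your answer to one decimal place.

2.7

PIP = Vt/C + R·V̇ + PEEP (constant-flow equation of motion).
Only the elastic term changes: ΔPIP = ΔVt / C = (530 − 430) / 36.4 = 2.747 cmH2O.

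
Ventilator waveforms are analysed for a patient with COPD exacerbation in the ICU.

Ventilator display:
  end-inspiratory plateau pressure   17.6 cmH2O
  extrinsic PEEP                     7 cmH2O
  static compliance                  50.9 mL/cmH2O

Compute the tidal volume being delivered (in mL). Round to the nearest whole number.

540

Vt = Cstat × (Pplat − PEEP) = 50.9 × (17.6 − 7) = 50.9 × 10.6 = 539.54 mL.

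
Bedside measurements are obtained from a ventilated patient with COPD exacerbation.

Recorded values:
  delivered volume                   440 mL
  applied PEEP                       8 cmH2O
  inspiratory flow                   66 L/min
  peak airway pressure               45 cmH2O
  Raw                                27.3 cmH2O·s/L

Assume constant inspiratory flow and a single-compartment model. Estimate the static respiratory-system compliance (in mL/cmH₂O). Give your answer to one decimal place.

Flow: 66 L/min ÷ 60 = 1.1 L/s.
Equation of motion (constant flow): PIP = Vt/C + R·V̇ + PEEP.
Vt/C = PIP − R·V̇ − PEEP = 45 − 27.3×1.1 − 8 = 45 − 30.03 − 8 = 6.97 cmH2O.
C = Vt / 6.97 = 440 / 6.97 = 63.128 mL/cmH2O.

63.1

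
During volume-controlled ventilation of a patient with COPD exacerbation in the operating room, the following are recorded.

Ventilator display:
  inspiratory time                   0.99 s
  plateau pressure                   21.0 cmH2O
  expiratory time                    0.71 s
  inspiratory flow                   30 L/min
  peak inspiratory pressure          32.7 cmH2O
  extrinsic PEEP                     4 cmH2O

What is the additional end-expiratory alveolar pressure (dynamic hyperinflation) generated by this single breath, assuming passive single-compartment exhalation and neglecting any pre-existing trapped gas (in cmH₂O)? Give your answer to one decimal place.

6.0

Flow: 30 L/min ÷ 60 = 0.5 L/s.
Vt = flow × Ti = 0.5 L/s × 0.99 s × 1000 mL/L = 495.0 mL.
R = (PIP − Pplat)/V̇ = (32.7 − 21.0) / 0.5 = 11.7/0.5 = 23.4 cmH2O·s/L.
C = Vt/(Pplat − PEEP) = 495.0 / (21.0 − 4) = 495.0/17.0 = 29.118 mL/cmH2O.
τ = R × C = 23.4 × 0.02912 L/cmH2O = 0.6814 s.
Fraction remaining = e^(−Te/τ) = e^(−0.71/0.6814) = 0.3528; trapped volume = 495.0 × 0.3528 = 174.64 mL.
Additional alveolar pressure from trapping ≈ V_trapped / C = 174.64 / 29.118 = 5.998 cmH2O.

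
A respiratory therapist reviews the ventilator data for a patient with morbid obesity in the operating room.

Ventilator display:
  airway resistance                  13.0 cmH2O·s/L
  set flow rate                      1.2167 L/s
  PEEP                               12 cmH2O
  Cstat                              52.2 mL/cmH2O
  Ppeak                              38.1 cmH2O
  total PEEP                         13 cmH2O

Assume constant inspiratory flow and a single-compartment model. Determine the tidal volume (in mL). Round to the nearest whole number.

Total PEEP = 13 cmH2O (set 12 + intrinsic 1); this is the baseline alveolar pressure.
Equation of motion (constant flow): PIP = Vt/C + R·V̇ + PEEP.
Vt/C = PIP − R·V̇ − PEEP = 38.1 − 15.817 − 13 = 9.283 cmH2O.
Vt = C × 9.283 = 52.2 × 9.283 = 484.57 mL.

485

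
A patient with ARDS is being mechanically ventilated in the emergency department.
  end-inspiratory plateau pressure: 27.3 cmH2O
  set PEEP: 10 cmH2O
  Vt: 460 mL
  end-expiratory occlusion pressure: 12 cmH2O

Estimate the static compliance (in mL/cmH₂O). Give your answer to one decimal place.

End-expiratory occlusion gives total PEEP = 12 cmH2O (intrinsic PEEP = 12 − 10 = 2). Use total PEEP for the elastic gradient.
Cstat = Vt / (Pplat − PEEPtotal) = 460 / (27.3 − 12) = 460 / 15.3 = 30.065 mL/cmH2O.

30.1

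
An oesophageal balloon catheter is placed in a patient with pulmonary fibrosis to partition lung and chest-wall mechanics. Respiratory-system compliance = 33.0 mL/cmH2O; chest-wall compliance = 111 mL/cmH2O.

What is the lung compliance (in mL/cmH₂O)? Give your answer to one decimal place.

1/CL = 1/Crs − 1/Ccw.
1/CL = 1/33.0 − 1/111 = 0.02129.
CL = 46.97 mL/cmH2O.

47.0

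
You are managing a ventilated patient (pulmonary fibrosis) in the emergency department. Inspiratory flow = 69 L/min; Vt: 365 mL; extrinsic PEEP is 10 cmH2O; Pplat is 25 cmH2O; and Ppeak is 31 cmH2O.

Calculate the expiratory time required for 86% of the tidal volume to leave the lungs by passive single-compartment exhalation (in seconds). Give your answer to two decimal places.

0.25

Flow: 69 L/min ÷ 60 = 1.15 L/s.
R = (PIP − Pplat)/V̇ = (31 − 25) / 1.15 = 6.0/1.15 = 5.217 cmH2O·s/L.
C = Vt/(Pplat − PEEP) = 365.0 / (25 − 10) = 365.0/15.0 = 24.333 mL/cmH2O.
τ = R × C = 5.217 × 0.02433 L/cmH2O = 0.1269 s.
t = −τ·ln(1 − 0.86) = −0.1269·ln(0.14) = 0.2495 s.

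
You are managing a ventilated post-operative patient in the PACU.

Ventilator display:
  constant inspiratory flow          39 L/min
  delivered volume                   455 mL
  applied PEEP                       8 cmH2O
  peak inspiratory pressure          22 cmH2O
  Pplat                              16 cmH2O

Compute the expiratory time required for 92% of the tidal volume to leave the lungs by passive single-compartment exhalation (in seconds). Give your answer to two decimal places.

1.33

Flow: 39 L/min ÷ 60 = 0.65 L/s.
R = (PIP − Pplat)/V̇ = (22 − 16) / 0.65 = 6.0/0.65 = 9.231 cmH2O·s/L.
C = Vt/(Pplat − PEEP) = 455.0 / (16 − 8) = 455.0/8.0 = 56.875 mL/cmH2O.
τ = R × C = 9.231 × 0.05688 L/cmH2O = 0.5251 s.
t = −τ·ln(1 − 0.92) = −0.5251·ln(0.08) = 1.326 s.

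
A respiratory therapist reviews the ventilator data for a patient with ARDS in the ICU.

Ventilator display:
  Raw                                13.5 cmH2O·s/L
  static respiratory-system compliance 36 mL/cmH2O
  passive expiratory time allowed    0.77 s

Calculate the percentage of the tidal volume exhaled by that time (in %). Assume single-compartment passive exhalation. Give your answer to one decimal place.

τ = R × C = 13.5 × 36 mL/cmH2O = 13.5 × 0.036 L/cmH2O = 0.486 s.
Passive exhalation: V(t)/V₀ = e^(−t/τ) = e^(−0.77/0.486) = 0.2051.
Fraction exhaled = 1 − 0.2051 = 0.7949 → 79.49%.

79.5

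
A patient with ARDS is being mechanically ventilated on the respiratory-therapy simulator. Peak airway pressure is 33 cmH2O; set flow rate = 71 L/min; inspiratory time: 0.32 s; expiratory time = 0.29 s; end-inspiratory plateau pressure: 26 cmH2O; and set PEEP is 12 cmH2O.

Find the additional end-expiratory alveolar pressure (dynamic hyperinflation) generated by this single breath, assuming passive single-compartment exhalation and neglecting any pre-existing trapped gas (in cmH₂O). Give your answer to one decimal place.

Flow: 71 L/min ÷ 60 = 1.1833 L/s.
Vt = flow × Ti = 1.1833 L/s × 0.32 s × 1000 mL/L = 378.66 mL.
R = (PIP − Pplat)/V̇ = (33 − 26) / 1.1833 = 7.0/1.1833 = 5.916 cmH2O·s/L.
C = Vt/(Pplat − PEEP) = 378.66 / (26 − 12) = 378.66/14.0 = 27.047 mL/cmH2O.
τ = R × C = 5.916 × 0.02705 L/cmH2O = 0.16 s.
Fraction remaining = e^(−Te/τ) = e^(−0.29/0.16) = 0.1632; trapped volume = 378.66 × 0.1632 = 61.797 mL.
Additional alveolar pressure from trapping ≈ V_trapped / C = 61.797 / 27.047 = 2.285 cmH2O.

2.3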